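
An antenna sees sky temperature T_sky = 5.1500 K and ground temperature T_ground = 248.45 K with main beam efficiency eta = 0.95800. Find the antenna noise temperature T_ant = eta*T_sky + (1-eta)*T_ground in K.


T_ant = 0.95800 * 5.1500 + (1 - 0.95800) * 248.45 = 15.37 K

15.37 K


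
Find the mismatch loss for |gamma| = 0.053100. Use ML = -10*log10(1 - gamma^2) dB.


ML = -10 * log10(1 - 0.053100^2) = -10 * log10(0.99718039) = 0.01226 dB

0.01226 dB


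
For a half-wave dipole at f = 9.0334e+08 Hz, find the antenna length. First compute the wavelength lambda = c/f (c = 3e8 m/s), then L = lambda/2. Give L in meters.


lambda = c / f = 3.0000e+08 / 9.0334e+08 = 0.3321009 m
L = lambda / 2 = 0.3321009 / 2 = 0.1661 m

0.1661 m


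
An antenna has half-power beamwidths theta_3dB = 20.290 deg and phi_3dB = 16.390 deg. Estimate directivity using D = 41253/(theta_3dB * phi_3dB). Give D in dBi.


D_linear = 41253 / (20.290 * 16.390) = 124.0494
D_dBi = 10 * log10(124.0494) = 20.94 dBi

20.94 dBi


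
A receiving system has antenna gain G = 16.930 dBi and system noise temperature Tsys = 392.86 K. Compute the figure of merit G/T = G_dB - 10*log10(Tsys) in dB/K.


G/T = 16.930 - 10*log10(392.86) = 16.930 - 25.94238 = -9.012 dB/K

-9.012 dB/K


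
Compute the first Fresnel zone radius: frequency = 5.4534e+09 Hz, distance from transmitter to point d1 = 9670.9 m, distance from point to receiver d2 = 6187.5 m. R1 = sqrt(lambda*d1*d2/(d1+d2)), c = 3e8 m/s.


lambda = c / f = 3.0000e+08 / 5.4534e+09 = 0.05501155 m
R1 = sqrt(0.05501155 * 9670.9 * 6187.5 / (9670.9 + 6187.5)) = 14.41 m

14.41 m


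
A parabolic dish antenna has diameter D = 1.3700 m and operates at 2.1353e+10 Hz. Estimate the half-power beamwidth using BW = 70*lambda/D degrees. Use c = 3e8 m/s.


lambda = c / f = 3.0000e+08 / 2.1353e+10 = 0.01404955 m
BW = 70 * 0.01404955 / 1.3700 = 0.7179 deg

0.7179 deg


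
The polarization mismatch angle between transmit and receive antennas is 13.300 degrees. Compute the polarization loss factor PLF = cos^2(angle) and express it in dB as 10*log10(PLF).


PLF_linear = cos^2(13.300 deg) = 0.9470771
PLF_dB = 10 * log10(0.9470771) = -0.2361 dB

-0.2361 dB


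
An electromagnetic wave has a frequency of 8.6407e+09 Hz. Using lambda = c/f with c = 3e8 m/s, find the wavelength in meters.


lambda = c / f = 3.0000e+08 / 8.6407e+09 = 0.03472 m

0.03472 m


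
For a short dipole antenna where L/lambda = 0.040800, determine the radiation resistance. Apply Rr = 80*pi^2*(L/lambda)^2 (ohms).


Rr = 80 * pi^2 * (0.040800)^2 = 80 * 9.869604 * 1.664640e-03 = 1.314 ohm

1.314 ohm


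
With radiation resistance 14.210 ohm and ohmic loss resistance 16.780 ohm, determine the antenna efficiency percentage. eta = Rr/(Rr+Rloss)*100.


eta = 14.210 / (14.210 + 16.780) * 100 = 45.85%

45.85%


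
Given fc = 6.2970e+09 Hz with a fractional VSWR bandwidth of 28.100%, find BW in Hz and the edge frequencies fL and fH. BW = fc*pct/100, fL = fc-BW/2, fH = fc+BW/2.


BW = 6.2970e+09 * 28.100/100 = 1.769457e+09 Hz
fL = 6.2970e+09 - 1.769457e+09/2 = 5.412e+09 Hz
fH = 6.2970e+09 + 1.769457e+09/2 = 7.182e+09 Hz

BW=1.769e+09 Hz, fL=5.412e+09 Hz, fH=7.182e+09 Hz


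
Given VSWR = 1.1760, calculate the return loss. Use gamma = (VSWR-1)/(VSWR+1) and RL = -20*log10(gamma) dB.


gamma = (1.1760 - 1) / (1.1760 + 1) = 0.08088235
RL = -20 * log10(0.08088235) = 21.84 dB

21.84 dB


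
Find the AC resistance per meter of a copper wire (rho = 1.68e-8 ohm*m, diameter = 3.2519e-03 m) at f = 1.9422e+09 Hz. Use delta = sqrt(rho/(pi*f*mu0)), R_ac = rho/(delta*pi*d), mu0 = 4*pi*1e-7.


delta = sqrt(1.68e-8 / (pi * 1.9422e+09 * 4*pi*1e-7)) = 1.480225e-06 m
R_ac = 1.68e-8 / (1.480225e-06 * pi * 3.2519e-03) = 1.111 ohm/m

1.111 ohm/m


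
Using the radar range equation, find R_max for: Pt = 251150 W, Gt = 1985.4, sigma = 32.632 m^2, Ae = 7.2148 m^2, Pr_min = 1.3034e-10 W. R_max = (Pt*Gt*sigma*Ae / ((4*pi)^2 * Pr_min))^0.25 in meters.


R^4 = 251150*1985.4*32.632*7.2148 / ((4*pi)^2 * 1.3034e-10) = 5.703635e+18
R_max = 5.703635e+18^0.25 = 48870 m

48870 m


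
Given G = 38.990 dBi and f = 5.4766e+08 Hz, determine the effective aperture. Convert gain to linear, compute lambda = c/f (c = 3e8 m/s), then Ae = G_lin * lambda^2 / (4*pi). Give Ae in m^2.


lambda = c / f = 3.0000e+08 / 5.4766e+08 = 0.5477851 m
G_linear = 10^(38.990/10) = 7925.013
Ae = G_linear * lambda^2 / (4*pi) = 7925.013 * 0.5477851^2 / (4*pi) = 189.2 m^2

189.2 m^2


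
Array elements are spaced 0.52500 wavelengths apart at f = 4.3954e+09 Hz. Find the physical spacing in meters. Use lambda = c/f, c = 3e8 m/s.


lambda = c / f = 3.0000e+08 / 4.3954e+09 = 0.06825317 m
d = 0.52500 * 0.06825317 = 0.03583 m

0.03583 m


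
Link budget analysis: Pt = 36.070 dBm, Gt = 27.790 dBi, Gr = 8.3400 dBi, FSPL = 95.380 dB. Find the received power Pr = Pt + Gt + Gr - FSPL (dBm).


Pr = 36.070 + 27.790 + 8.3400 - 95.380 = -23.18 dBm

-23.18 dBm


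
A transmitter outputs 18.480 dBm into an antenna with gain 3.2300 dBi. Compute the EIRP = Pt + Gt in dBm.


EIRP = Pt + Gt = 18.480 + 3.2300 = 21.71 dBm

21.71 dBm


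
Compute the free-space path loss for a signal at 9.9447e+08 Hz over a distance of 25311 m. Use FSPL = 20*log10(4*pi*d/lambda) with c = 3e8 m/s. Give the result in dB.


lambda = c / f = 3.0000e+08 / 9.9447e+08 = 0.3016682 m
FSPL = 20 * log10(4*pi*25311/0.3016682) = 120.5 dB

120.5 dB


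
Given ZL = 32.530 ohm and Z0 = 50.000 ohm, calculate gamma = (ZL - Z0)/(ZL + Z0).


gamma = (32.530 - 50.000) / (32.530 + 50.000) = -0.2117

-0.2117


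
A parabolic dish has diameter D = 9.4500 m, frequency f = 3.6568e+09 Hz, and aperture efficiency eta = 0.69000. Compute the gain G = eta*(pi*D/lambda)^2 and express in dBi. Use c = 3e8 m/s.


lambda = c / f = 3.0000e+08 / 3.6568e+09 = 0.08203894 m
G_linear = 0.69000 * (pi * 9.4500 / 0.08203894)^2 = 90359.20
G_dBi = 10 * log10(90359.20) = 49.56 dBi

49.56 dBi


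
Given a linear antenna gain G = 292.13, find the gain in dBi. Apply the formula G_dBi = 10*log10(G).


G_dBi = 10 * log10(292.13) = 24.66 dBi

24.66 dBi


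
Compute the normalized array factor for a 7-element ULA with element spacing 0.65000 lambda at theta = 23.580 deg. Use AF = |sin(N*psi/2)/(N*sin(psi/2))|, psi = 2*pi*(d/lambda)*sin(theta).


psi = 2*pi*0.65000*sin(23.580 deg) = 1.633747 rad
AF = |sin(7*1.633747/2) / (7*sin(1.633747/2))| = 0.1049

0.1049


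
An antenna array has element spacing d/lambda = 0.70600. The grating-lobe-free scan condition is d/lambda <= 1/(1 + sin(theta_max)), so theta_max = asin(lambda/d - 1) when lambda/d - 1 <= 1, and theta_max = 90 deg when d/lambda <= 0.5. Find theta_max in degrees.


lambda/d - 1 = 1/0.70600 - 1 = 0.4164306
theta_max = asin(0.4164306) = 24.61 deg

24.61 deg


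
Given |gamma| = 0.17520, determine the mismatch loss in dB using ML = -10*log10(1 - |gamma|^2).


ML = -10 * log10(1 - 0.17520^2) = -10 * log10(0.96930496) = 0.1354 dB

0.1354 dB


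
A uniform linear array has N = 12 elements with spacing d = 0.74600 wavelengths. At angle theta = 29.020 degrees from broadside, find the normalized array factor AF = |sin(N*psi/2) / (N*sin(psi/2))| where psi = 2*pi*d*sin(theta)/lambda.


psi = 2*pi*0.74600*sin(29.020 deg) = 2.273858 rad
AF = |sin(12*2.273858/2) / (12*sin(2.273858/2))| = 0.08086

0.08086


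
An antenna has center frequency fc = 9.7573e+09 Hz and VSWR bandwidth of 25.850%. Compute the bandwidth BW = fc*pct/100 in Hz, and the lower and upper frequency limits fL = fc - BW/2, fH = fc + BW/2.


BW = 9.7573e+09 * 25.850/100 = 2.522262e+09 Hz
fL = 9.7573e+09 - 2.522262e+09/2 = 8.496e+09 Hz
fH = 9.7573e+09 + 2.522262e+09/2 = 1.102e+10 Hz

BW=2.522e+09 Hz, fL=8.496e+09 Hz, fH=1.102e+10 Hz


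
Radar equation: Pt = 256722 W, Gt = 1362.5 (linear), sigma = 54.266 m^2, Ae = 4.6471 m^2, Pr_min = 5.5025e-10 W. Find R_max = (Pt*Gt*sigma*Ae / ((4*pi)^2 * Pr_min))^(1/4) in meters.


R^4 = 256722*1362.5*54.266*4.6471 / ((4*pi)^2 * 5.5025e-10) = 1.015149e+18
R_max = 1.015149e+18^0.25 = 31742 m

31742 m


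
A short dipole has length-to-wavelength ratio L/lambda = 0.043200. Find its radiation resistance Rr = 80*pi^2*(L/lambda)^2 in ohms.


Rr = 80 * pi^2 * (0.043200)^2 = 80 * 9.869604 * 1.866240e-03 = 1.474 ohm

1.474 ohm


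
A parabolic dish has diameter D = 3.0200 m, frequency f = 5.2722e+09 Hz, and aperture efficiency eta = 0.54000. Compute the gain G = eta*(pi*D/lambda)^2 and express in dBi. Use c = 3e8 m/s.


lambda = c / f = 3.0000e+08 / 5.2722e+09 = 0.05690224 m
G_linear = 0.54000 * (pi * 3.0200 / 0.05690224)^2 = 15012.35
G_dBi = 10 * log10(15012.35) = 41.76 dBi

41.76 dBi


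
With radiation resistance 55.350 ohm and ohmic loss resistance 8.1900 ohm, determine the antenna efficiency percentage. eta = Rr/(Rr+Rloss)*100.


eta = 55.350 / (55.350 + 8.1900) * 100 = 87.11%

87.11%


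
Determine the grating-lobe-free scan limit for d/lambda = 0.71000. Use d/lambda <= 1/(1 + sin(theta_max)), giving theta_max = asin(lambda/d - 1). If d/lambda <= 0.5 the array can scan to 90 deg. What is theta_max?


lambda/d - 1 = 1/0.71000 - 1 = 0.4084507
theta_max = asin(0.4084507) = 24.11 deg

24.11 deg


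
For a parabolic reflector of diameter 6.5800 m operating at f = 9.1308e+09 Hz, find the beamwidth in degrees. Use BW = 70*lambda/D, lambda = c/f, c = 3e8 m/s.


lambda = c / f = 3.0000e+08 / 9.1308e+09 = 0.03285583 m
BW = 70 * 0.03285583 / 6.5800 = 0.3495 deg

0.3495 deg


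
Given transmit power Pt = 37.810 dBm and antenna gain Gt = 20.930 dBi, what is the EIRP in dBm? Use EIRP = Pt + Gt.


EIRP = Pt + Gt = 37.810 + 20.930 = 58.74 dBm

58.74 dBm


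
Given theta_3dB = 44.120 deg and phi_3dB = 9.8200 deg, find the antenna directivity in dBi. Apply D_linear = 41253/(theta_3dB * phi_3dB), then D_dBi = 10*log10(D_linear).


D_linear = 41253 / (44.120 * 9.8200) = 95.21570
D_dBi = 10 * log10(95.21570) = 19.79 dBi

19.79 dBi


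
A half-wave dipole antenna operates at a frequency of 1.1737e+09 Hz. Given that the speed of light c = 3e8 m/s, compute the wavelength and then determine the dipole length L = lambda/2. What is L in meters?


lambda = c / f = 3.0000e+08 / 1.1737e+09 = 0.2556019 m
L = lambda / 2 = 0.2556019 / 2 = 0.1278 m

0.1278 m


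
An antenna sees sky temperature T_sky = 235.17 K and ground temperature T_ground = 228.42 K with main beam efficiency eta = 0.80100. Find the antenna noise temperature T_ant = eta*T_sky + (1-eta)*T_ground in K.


T_ant = 0.80100 * 235.17 + (1 - 0.80100) * 228.42 = 233.8 K

233.8 K


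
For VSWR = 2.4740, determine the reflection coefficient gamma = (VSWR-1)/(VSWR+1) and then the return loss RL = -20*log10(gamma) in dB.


gamma = (2.4740 - 1) / (2.4740 + 1) = 0.4242948
RL = -20 * log10(0.4242948) = 7.447 dB

7.447 dB


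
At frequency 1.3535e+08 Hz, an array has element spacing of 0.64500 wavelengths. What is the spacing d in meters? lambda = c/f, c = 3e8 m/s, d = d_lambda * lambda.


lambda = c / f = 3.0000e+08 / 1.3535e+08 = 2.216476 m
d = 0.64500 * 2.216476 = 1.430 m

1.430 m


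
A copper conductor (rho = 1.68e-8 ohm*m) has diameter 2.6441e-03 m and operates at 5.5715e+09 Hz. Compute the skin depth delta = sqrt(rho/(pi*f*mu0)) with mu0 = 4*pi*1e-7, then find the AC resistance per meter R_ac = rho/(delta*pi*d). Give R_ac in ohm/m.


delta = sqrt(1.68e-8 / (pi * 5.5715e+09 * 4*pi*1e-7)) = 8.739543e-07 m
R_ac = 1.68e-8 / (8.739543e-07 * pi * 2.6441e-03) = 2.314 ohm/m

2.314 ohm/m


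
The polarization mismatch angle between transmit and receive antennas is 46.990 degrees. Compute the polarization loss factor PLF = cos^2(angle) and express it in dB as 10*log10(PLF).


PLF_linear = cos^2(46.990 deg) = 0.4652959
PLF_dB = 10 * log10(0.4652959) = -3.323 dB

-3.323 dB


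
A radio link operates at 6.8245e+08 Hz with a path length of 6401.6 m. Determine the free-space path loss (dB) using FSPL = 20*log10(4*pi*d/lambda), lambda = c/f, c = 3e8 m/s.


lambda = c / f = 3.0000e+08 / 6.8245e+08 = 0.4395926 m
FSPL = 20 * log10(4*pi*6401.6/0.4395926) = 105.2 dB

105.2 dB


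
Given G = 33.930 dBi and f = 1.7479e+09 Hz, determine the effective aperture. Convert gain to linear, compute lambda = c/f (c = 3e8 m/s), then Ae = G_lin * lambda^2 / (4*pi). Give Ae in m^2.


lambda = c / f = 3.0000e+08 / 1.7479e+09 = 0.1716345 m
G_linear = 10^(33.930/10) = 2471.724
Ae = G_linear * lambda^2 / (4*pi) = 2471.724 * 0.1716345^2 / (4*pi) = 5.794 m^2

5.794 m^2


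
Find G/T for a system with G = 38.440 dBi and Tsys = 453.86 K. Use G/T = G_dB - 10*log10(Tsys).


G/T = 38.440 - 10*log10(453.86) = 38.440 - 26.56922 = 11.87 dB/K

11.87 dB/K


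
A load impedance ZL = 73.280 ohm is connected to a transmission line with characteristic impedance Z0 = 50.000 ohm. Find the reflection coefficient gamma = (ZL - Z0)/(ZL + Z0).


gamma = (73.280 - 50.000) / (73.280 + 50.000) = 0.1888

0.1888


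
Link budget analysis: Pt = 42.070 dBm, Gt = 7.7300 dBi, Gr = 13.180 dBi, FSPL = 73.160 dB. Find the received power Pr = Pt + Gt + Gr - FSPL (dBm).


Pr = 42.070 + 7.7300 + 13.180 - 73.160 = -10.18 dBm

-10.18 dBm


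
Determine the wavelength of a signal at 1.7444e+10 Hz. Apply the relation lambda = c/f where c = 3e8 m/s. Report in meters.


lambda = c / f = 3.0000e+08 / 1.7444e+10 = 0.01720 m

0.01720 m


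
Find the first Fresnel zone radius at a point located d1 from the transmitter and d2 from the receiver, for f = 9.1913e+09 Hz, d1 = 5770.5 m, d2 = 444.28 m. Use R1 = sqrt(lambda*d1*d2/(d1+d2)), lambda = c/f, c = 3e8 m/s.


lambda = c / f = 3.0000e+08 / 9.1913e+09 = 0.03263956 m
R1 = sqrt(0.03263956 * 5770.5 * 444.28 / (5770.5 + 444.28)) = 3.669 m

3.669 m


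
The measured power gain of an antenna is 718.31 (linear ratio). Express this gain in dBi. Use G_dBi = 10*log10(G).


G_dBi = 10 * log10(718.31) = 28.56 dBi

28.56 dBi


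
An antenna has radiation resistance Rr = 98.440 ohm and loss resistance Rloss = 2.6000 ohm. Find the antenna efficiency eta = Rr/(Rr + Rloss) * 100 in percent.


eta = 98.440 / (98.440 + 2.6000) * 100 = 97.43%

97.43%


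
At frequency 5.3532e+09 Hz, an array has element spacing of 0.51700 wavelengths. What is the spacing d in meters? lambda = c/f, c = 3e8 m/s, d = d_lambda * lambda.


lambda = c / f = 3.0000e+08 / 5.3532e+09 = 0.05604125 m
d = 0.51700 * 0.05604125 = 0.02897 m

0.02897 m


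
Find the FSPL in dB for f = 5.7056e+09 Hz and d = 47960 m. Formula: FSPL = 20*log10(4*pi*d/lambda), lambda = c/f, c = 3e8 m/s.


lambda = c / f = 3.0000e+08 / 5.7056e+09 = 0.05257992 m
FSPL = 20 * log10(4*pi*47960/0.05257992) = 141.2 dB

141.2 dB


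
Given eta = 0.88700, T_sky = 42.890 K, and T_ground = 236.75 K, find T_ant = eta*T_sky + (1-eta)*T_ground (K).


T_ant = 0.88700 * 42.890 + (1 - 0.88700) * 236.75 = 64.80 K

64.80 K


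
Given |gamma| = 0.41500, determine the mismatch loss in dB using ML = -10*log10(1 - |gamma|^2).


ML = -10 * log10(1 - 0.41500^2) = -10 * log10(0.827775) = 0.8209 dB

0.8209 dB


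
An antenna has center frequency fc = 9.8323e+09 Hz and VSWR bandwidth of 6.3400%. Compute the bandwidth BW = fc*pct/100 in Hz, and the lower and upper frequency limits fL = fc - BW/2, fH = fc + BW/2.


BW = 9.8323e+09 * 6.3400/100 = 6.233678e+08 Hz
fL = 9.8323e+09 - 6.233678e+08/2 = 9.521e+09 Hz
fH = 9.8323e+09 + 6.233678e+08/2 = 1.014e+10 Hz

BW=6.234e+08 Hz, fL=9.521e+09 Hz, fH=1.014e+10 Hz


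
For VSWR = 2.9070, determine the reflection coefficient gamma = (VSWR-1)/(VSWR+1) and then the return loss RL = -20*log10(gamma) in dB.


gamma = (2.9070 - 1) / (2.9070 + 1) = 0.4880983
RL = -20 * log10(0.4880983) = 6.230 dB

6.230 dB


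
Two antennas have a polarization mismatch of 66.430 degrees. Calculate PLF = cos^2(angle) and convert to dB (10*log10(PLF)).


PLF_linear = cos^2(66.430 deg) = 0.1598954
PLF_dB = 10 * log10(0.1598954) = -7.962 dB

-7.962 dB


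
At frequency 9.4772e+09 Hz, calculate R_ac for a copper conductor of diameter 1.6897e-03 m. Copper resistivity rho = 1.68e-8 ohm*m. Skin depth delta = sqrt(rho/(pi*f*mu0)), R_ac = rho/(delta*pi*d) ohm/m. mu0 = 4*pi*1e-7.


delta = sqrt(1.68e-8 / (pi * 9.4772e+09 * 4*pi*1e-7)) = 6.700925e-07 m
R_ac = 1.68e-8 / (6.700925e-07 * pi * 1.6897e-03) = 4.723 ohm/m

4.723 ohm/m


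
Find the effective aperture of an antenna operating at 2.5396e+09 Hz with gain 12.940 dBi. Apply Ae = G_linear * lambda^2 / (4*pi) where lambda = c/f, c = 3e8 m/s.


lambda = c / f = 3.0000e+08 / 2.5396e+09 = 0.1181288 m
G_linear = 10^(12.940/10) = 19.67886
Ae = G_linear * lambda^2 / (4*pi) = 19.67886 * 0.1181288^2 / (4*pi) = 0.02185 m^2

0.02185 m^2


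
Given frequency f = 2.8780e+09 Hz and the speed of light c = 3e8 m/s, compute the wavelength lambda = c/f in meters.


lambda = c / f = 3.0000e+08 / 2.8780e+09 = 0.1042 m

0.1042 m


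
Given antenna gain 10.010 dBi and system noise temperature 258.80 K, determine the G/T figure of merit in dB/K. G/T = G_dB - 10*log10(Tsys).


G/T = 10.010 - 10*log10(258.80) = 10.010 - 24.12964 = -14.12 dB/K

-14.12 dB/K


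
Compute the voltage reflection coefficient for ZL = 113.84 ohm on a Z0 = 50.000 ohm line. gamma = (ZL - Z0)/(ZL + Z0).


gamma = (113.84 - 50.000) / (113.84 + 50.000) = 0.3896

0.3896


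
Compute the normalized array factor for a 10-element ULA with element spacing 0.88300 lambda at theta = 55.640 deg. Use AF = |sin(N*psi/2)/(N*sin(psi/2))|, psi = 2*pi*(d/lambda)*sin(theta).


psi = 2*pi*0.88300*sin(55.640 deg) = 4.579960 rad
AF = |sin(10*4.579960/2) / (10*sin(4.579960/2))| = 0.1048

0.1048


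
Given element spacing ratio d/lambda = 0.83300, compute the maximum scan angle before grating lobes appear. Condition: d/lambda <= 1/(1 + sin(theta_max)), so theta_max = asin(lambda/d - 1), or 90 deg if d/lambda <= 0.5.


lambda/d - 1 = 1/0.83300 - 1 = 0.2004802
theta_max = asin(0.2004802) = 11.57 deg

11.57 deg


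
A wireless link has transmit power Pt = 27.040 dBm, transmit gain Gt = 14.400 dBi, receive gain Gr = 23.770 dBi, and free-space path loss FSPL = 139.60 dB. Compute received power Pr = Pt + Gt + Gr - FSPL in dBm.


Pr = 27.040 + 14.400 + 23.770 - 139.60 = -74.39 dBm

-74.39 dBm


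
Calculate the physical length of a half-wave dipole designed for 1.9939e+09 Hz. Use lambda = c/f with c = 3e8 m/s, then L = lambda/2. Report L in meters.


lambda = c / f = 3.0000e+08 / 1.9939e+09 = 0.1504589 m
L = lambda / 2 = 0.1504589 / 2 = 0.07523 m

0.07523 m


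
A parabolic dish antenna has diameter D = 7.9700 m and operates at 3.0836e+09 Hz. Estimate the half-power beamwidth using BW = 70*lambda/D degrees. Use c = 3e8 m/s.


lambda = c / f = 3.0000e+08 / 3.0836e+09 = 0.09728888 m
BW = 70 * 0.09728888 / 7.9700 = 0.8545 deg

0.8545 deg


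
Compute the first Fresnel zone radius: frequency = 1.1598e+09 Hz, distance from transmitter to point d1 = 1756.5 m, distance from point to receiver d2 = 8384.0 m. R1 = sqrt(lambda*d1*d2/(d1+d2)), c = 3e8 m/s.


lambda = c / f = 3.0000e+08 / 1.1598e+09 = 0.2586653 m
R1 = sqrt(0.2586653 * 1756.5 * 8384.0 / (1756.5 + 8384.0)) = 19.38 m

19.38 m


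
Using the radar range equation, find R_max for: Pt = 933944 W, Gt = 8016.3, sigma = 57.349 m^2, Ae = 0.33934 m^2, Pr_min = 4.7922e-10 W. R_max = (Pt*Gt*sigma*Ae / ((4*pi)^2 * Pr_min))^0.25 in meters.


R^4 = 933944*8016.3*57.349*0.33934 / ((4*pi)^2 * 4.7922e-10) = 1.925312e+18
R_max = 1.925312e+18^0.25 = 37250 m

37250 m


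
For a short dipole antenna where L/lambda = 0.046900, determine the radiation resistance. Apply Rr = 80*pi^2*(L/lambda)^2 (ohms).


Rr = 80 * pi^2 * (0.046900)^2 = 80 * 9.869604 * 2.199610e-03 = 1.737 ohm

1.737 ohm


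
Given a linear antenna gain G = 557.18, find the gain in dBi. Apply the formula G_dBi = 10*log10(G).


G_dBi = 10 * log10(557.18) = 27.46 dBi

27.46 dBi


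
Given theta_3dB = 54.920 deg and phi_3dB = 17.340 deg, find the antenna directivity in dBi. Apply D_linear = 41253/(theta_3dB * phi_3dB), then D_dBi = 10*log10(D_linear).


D_linear = 41253 / (54.920 * 17.340) = 43.31875
D_dBi = 10 * log10(43.31875) = 16.37 dBi

16.37 dBi


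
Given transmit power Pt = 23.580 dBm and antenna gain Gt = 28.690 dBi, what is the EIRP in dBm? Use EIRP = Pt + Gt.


EIRP = Pt + Gt = 23.580 + 28.690 = 52.27 dBm

52.27 dBm


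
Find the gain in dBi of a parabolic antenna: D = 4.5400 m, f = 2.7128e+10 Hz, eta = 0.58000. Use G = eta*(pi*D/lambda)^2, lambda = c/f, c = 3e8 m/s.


lambda = c / f = 3.0000e+08 / 2.7128e+10 = 0.01105868 m
G_linear = 0.58000 * (pi * 4.5400 / 0.01105868)^2 = 964790.2
G_dBi = 10 * log10(964790.2) = 59.84 dBi

59.84 dBi


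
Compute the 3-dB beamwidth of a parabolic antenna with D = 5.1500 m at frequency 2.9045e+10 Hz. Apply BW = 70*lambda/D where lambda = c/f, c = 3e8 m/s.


lambda = c / f = 3.0000e+08 / 2.9045e+10 = 0.01032880 m
BW = 70 * 0.01032880 / 5.1500 = 0.1404 deg

0.1404 deg


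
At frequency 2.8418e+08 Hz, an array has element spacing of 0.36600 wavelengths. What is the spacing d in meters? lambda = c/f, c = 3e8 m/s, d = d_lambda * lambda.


lambda = c / f = 3.0000e+08 / 2.8418e+08 = 1.055669 m
d = 0.36600 * 1.055669 = 0.3864 m

0.3864 m


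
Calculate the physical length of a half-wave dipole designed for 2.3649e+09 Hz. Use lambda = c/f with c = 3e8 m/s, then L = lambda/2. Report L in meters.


lambda = c / f = 3.0000e+08 / 2.3649e+09 = 0.1268553 m
L = lambda / 2 = 0.1268553 / 2 = 0.06343 m

0.06343 m


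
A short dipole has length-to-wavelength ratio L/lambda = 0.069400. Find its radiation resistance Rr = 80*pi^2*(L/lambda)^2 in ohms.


Rr = 80 * pi^2 * (0.069400)^2 = 80 * 9.869604 * 4.816360e-03 = 3.803 ohm

3.803 ohm


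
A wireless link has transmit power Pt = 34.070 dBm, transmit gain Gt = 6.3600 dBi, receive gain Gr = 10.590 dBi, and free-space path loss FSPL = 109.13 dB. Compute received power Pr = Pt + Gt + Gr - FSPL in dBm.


Pr = 34.070 + 6.3600 + 10.590 - 109.13 = -58.11 dBm

-58.11 dBm


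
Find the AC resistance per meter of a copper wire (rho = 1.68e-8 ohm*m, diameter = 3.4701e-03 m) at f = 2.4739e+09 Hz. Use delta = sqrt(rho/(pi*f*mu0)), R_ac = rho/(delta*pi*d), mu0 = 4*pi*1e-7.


delta = sqrt(1.68e-8 / (pi * 2.4739e+09 * 4*pi*1e-7)) = 1.311547e-06 m
R_ac = 1.68e-8 / (1.311547e-06 * pi * 3.4701e-03) = 1.175 ohm/m

1.175 ohm/m


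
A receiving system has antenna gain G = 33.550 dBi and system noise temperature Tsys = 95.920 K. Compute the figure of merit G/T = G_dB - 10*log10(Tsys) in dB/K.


G/T = 33.550 - 10*log10(95.920) = 33.550 - 19.81909 = 13.73 dB/K

13.73 dB/K


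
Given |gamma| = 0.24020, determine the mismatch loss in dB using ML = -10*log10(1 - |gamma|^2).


ML = -10 * log10(1 - 0.24020^2) = -10 * log10(0.94230396) = 0.2581 dB

0.2581 dB


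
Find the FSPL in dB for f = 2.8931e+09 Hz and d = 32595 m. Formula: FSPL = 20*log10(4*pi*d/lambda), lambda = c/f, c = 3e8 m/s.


lambda = c / f = 3.0000e+08 / 2.8931e+09 = 0.1036950 m
FSPL = 20 * log10(4*pi*32595/0.1036950) = 131.9 dB

131.9 dB


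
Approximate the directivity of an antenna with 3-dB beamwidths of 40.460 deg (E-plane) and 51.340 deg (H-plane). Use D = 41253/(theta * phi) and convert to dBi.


D_linear = 41253 / (40.460 * 51.340) = 19.85975
D_dBi = 10 * log10(19.85975) = 12.98 dBi

12.98 dBi


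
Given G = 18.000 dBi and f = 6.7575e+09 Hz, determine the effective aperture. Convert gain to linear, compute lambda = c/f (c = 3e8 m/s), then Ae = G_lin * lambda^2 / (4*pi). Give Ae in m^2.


lambda = c / f = 3.0000e+08 / 6.7575e+09 = 0.04439512 m
G_linear = 10^(18.000/10) = 63.09573
Ae = G_linear * lambda^2 / (4*pi) = 63.09573 * 0.04439512^2 / (4*pi) = 9.896e-03 m^2

9.896e-03 m^2


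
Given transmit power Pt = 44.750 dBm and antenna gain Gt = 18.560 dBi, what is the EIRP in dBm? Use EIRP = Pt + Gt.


EIRP = Pt + Gt = 44.750 + 18.560 = 63.31 dBm

63.31 dBm


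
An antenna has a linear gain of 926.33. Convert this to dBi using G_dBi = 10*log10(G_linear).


G_dBi = 10 * log10(926.33) = 29.67 dBi

29.67 dBi


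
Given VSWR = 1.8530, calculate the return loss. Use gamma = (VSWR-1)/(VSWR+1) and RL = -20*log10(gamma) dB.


gamma = (1.8530 - 1) / (1.8530 + 1) = 0.2989835
RL = -20 * log10(0.2989835) = 10.49 dB

10.49 dB


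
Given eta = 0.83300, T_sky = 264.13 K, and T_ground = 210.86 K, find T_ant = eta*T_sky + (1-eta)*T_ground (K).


T_ant = 0.83300 * 264.13 + (1 - 0.83300) * 210.86 = 255.2 K

255.2 K


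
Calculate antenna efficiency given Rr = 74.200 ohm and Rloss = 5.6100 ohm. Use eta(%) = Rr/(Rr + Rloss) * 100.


eta = 74.200 / (74.200 + 5.6100) * 100 = 92.97%

92.97%


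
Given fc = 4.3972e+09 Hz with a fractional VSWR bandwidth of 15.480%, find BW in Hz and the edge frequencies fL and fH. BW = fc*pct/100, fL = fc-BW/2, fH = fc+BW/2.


BW = 4.3972e+09 * 15.480/100 = 6.806866e+08 Hz
fL = 4.3972e+09 - 6.806866e+08/2 = 4.057e+09 Hz
fH = 4.3972e+09 + 6.806866e+08/2 = 4.738e+09 Hz

BW=6.807e+08 Hz, fL=4.057e+09 Hz, fH=4.738e+09 Hz


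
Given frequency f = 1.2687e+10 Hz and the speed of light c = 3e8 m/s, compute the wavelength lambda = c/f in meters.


lambda = c / f = 3.0000e+08 / 1.2687e+10 = 0.02365 m

0.02365 m


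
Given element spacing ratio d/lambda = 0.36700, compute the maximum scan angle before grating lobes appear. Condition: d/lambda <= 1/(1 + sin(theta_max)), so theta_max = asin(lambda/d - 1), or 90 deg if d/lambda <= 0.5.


lambda/d - 1 = 1/0.36700 - 1 = 1.724796 >= 1
d/lambda <= 0.5, so the array can scan to endfire without grating lobes: theta_max = 90 deg

90 deg


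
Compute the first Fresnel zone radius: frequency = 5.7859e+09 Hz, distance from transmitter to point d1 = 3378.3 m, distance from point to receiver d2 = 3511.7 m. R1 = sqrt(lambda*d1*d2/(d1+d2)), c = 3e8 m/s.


lambda = c / f = 3.0000e+08 / 5.7859e+09 = 0.05185019 m
R1 = sqrt(0.05185019 * 3378.3 * 3511.7 / (3378.3 + 3511.7)) = 9.449 m

9.449 m


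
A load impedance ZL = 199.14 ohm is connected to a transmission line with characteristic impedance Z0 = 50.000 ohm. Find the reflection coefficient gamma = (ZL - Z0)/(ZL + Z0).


gamma = (199.14 - 50.000) / (199.14 + 50.000) = 0.5986

0.5986


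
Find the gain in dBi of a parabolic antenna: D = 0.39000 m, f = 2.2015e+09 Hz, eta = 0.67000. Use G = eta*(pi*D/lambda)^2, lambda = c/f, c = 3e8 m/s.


lambda = c / f = 3.0000e+08 / 2.2015e+09 = 0.1362707 m
G_linear = 0.67000 * (pi * 0.39000 / 0.1362707)^2 = 54.16251
G_dBi = 10 * log10(54.16251) = 17.34 dBi

17.34 dBi


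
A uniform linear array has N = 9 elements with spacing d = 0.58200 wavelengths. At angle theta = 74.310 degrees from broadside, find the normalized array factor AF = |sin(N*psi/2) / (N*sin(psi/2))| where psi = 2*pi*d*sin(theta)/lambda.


psi = 2*pi*0.58200*sin(74.310 deg) = 3.520557 rad
AF = |sin(9*3.520557/2) / (9*sin(3.520557/2))| = 0.01518

0.01518


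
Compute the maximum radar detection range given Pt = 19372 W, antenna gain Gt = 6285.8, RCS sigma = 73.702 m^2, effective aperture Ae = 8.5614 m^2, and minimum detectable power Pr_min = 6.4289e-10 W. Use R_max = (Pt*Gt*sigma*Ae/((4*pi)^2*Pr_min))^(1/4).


R^4 = 19372*6285.8*73.702*8.5614 / ((4*pi)^2 * 6.4289e-10) = 7.568376e+17
R_max = 7.568376e+17^0.25 = 29495 m

29495 m


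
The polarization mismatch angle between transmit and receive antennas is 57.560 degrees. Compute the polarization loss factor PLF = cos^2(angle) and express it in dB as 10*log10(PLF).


PLF_linear = cos^2(57.560 deg) = 0.2877422
PLF_dB = 10 * log10(0.2877422) = -5.410 dB

-5.410 dB


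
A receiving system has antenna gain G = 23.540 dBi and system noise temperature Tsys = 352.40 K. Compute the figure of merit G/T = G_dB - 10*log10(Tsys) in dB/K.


G/T = 23.540 - 10*log10(352.40) = 23.540 - 25.47036 = -1.930 dB/K

-1.930 dB/K


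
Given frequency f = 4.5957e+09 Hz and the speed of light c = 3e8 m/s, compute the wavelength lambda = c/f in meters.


lambda = c / f = 3.0000e+08 / 4.5957e+09 = 0.06528 m

0.06528 m


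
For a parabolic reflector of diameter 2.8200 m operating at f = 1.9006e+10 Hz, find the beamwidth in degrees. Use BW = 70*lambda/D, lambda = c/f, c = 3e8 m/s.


lambda = c / f = 3.0000e+08 / 1.9006e+10 = 0.01578449 m
BW = 70 * 0.01578449 / 2.8200 = 0.3918 deg

0.3918 deg


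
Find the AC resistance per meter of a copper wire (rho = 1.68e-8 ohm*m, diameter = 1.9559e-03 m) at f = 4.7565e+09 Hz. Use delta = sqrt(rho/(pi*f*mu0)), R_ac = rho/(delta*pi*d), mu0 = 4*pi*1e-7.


delta = sqrt(1.68e-8 / (pi * 4.7565e+09 * 4*pi*1e-7)) = 9.458691e-07 m
R_ac = 1.68e-8 / (9.458691e-07 * pi * 1.9559e-03) = 2.891 ohm/m

2.891 ohm/m


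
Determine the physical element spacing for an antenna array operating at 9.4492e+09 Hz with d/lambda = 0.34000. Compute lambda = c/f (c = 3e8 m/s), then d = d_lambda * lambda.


lambda = c / f = 3.0000e+08 / 9.4492e+09 = 0.03174872 m
d = 0.34000 * 0.03174872 = 0.01079 m

0.01079 m


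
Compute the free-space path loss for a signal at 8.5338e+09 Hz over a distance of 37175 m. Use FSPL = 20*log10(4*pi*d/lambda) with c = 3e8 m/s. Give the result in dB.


lambda = c / f = 3.0000e+08 / 8.5338e+09 = 0.03515433 m
FSPL = 20 * log10(4*pi*37175/0.03515433) = 142.5 dB

142.5 dB


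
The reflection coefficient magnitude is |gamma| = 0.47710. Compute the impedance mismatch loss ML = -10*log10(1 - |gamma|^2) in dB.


ML = -10 * log10(1 - 0.47710^2) = -10 * log10(0.77237559) = 1.122 dB

1.122 dB


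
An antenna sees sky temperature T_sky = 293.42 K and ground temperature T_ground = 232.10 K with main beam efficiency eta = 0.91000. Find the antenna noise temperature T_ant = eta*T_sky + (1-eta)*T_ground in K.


T_ant = 0.91000 * 293.42 + (1 - 0.91000) * 232.10 = 287.9 K

287.9 K


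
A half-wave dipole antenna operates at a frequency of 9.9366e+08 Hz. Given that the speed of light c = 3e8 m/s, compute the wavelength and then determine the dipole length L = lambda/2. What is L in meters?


lambda = c / f = 3.0000e+08 / 9.9366e+08 = 0.3019141 m
L = lambda / 2 = 0.3019141 / 2 = 0.1510 m

0.1510 m


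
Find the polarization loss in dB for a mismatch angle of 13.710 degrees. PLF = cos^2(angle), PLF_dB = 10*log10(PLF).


PLF_linear = cos^2(13.710 deg) = 0.9438273
PLF_dB = 10 * log10(0.9438273) = -0.2511 dB

-0.2511 dB


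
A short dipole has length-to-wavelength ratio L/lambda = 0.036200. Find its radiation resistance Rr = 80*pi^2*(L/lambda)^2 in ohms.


Rr = 80 * pi^2 * (0.036200)^2 = 80 * 9.869604 * 1.310440e-03 = 1.035 ohm

1.035 ohm


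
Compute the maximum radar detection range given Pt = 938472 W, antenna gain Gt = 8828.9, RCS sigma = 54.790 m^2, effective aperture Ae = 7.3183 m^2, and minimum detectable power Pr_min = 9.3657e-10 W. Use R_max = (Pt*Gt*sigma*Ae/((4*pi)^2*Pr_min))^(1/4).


R^4 = 938472*8828.9*54.790*7.3183 / ((4*pi)^2 * 9.3657e-10) = 2.246361e+19
R_max = 2.246361e+19^0.25 = 68845 m

68845 m


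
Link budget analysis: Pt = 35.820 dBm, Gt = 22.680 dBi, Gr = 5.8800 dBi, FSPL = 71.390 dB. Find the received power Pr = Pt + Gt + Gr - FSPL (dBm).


Pr = 35.820 + 22.680 + 5.8800 - 71.390 = -7.01 dBm

-7.01 dBm


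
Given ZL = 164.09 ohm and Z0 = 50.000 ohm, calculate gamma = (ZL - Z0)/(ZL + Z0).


gamma = (164.09 - 50.000) / (164.09 + 50.000) = 0.5329

0.5329


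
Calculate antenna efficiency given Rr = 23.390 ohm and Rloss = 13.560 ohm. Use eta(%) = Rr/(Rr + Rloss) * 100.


eta = 23.390 / (23.390 + 13.560) * 100 = 63.30%

63.30%


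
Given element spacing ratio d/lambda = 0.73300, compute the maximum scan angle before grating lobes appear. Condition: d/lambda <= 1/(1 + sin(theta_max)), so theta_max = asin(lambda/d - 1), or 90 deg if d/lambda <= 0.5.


lambda/d - 1 = 1/0.73300 - 1 = 0.3642565
theta_max = asin(0.3642565) = 21.36 deg

21.36 deg


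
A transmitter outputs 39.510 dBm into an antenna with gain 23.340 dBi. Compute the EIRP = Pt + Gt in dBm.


EIRP = Pt + Gt = 39.510 + 23.340 = 62.85 dBm

62.85 dBm


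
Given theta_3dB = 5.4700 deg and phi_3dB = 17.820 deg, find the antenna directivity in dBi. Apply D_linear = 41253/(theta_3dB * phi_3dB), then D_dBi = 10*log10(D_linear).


D_linear = 41253 / (5.4700 * 17.820) = 423.2145
D_dBi = 10 * log10(423.2145) = 26.27 dBi

26.27 dBi


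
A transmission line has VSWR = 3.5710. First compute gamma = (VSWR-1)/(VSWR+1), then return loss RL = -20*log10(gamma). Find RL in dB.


gamma = (3.5710 - 1) / (3.5710 + 1) = 0.5624590
RL = -20 * log10(0.5624590) = 4.998 dB

4.998 dB


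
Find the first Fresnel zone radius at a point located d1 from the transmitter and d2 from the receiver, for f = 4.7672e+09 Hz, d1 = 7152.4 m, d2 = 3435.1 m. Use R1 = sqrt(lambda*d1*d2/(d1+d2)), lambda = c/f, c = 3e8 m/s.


lambda = c / f = 3.0000e+08 / 4.7672e+09 = 0.06293002 m
R1 = sqrt(0.06293002 * 7152.4 * 3435.1 / (7152.4 + 3435.1)) = 12.08 m

12.08 m


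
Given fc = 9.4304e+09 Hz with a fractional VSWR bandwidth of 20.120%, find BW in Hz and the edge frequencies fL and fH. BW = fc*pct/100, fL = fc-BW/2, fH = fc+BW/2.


BW = 9.4304e+09 * 20.120/100 = 1.897396e+09 Hz
fL = 9.4304e+09 - 1.897396e+09/2 = 8.482e+09 Hz
fH = 9.4304e+09 + 1.897396e+09/2 = 1.038e+10 Hz

BW=1.897e+09 Hz, fL=8.482e+09 Hz, fH=1.038e+10 Hz


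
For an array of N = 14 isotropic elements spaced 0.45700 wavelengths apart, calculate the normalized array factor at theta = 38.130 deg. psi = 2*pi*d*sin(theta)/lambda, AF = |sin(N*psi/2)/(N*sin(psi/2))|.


psi = 2*pi*0.45700*sin(38.130 deg) = 1.772949 rad
AF = |sin(14*1.772949/2) / (14*sin(1.772949/2))| = 0.01430

0.01430


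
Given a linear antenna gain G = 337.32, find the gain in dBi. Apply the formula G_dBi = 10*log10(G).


G_dBi = 10 * log10(337.32) = 25.28 dBi

25.28 dBi


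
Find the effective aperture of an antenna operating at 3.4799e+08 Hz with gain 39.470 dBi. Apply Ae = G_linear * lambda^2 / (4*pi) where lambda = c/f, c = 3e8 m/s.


lambda = c / f = 3.0000e+08 / 3.4799e+08 = 0.8620937 m
G_linear = 10^(39.470/10) = 8851.156
Ae = G_linear * lambda^2 / (4*pi) = 8851.156 * 0.8620937^2 / (4*pi) = 523.5 m^2

523.5 m^2


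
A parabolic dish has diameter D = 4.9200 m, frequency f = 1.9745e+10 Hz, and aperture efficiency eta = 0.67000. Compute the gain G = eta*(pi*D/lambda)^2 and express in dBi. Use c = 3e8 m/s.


lambda = c / f = 3.0000e+08 / 1.9745e+10 = 0.01519372 m
G_linear = 0.67000 * (pi * 4.9200 / 0.01519372)^2 = 693388.3
G_dBi = 10 * log10(693388.3) = 58.41 dBi

58.41 dBi


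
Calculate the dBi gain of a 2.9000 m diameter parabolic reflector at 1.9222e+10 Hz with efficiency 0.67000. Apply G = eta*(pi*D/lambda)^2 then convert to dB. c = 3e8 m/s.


lambda = c / f = 3.0000e+08 / 1.9222e+10 = 0.01560712 m
G_linear = 0.67000 * (pi * 2.9000 / 0.01560712)^2 = 228310.0
G_dBi = 10 * log10(228310.0) = 53.59 dBi

53.59 dBi


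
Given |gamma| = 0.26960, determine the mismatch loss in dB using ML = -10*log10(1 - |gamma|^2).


ML = -10 * log10(1 - 0.26960^2) = -10 * log10(0.92731584) = 0.3277 dB

0.3277 dB


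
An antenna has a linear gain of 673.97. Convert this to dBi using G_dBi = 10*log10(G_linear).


G_dBi = 10 * log10(673.97) = 28.29 dBi

28.29 dBi


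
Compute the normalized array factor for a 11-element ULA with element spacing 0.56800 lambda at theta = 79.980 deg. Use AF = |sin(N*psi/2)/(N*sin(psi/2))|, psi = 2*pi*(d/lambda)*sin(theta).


psi = 2*pi*0.56800*sin(79.980 deg) = 3.514414 rad
AF = |sin(11*3.514414/2) / (11*sin(3.514414/2))| = 0.04270

0.04270


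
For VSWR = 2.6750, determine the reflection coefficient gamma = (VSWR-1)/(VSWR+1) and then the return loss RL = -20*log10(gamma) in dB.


gamma = (2.6750 - 1) / (2.6750 + 1) = 0.4557823
RL = -20 * log10(0.4557823) = 6.825 dB

6.825 dB


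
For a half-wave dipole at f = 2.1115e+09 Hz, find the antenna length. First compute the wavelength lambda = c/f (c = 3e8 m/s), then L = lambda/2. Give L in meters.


lambda = c / f = 3.0000e+08 / 2.1115e+09 = 0.1420791 m
L = lambda / 2 = 0.1420791 / 2 = 0.07104 m

0.07104 m


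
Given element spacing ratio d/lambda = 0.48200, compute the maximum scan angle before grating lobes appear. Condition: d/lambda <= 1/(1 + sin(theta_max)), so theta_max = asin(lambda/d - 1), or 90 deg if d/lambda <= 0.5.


lambda/d - 1 = 1/0.48200 - 1 = 1.074689 >= 1
d/lambda <= 0.5, so the array can scan to endfire without grating lobes: theta_max = 90 deg

90 deg


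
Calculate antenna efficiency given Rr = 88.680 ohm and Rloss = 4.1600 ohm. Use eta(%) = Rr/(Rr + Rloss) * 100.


eta = 88.680 / (88.680 + 4.1600) * 100 = 95.52%

95.52%


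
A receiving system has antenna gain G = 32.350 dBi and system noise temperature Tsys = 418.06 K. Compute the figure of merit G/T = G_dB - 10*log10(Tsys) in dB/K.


G/T = 32.350 - 10*log10(418.06) = 32.350 - 26.21239 = 6.138 dB/K

6.138 dB/K


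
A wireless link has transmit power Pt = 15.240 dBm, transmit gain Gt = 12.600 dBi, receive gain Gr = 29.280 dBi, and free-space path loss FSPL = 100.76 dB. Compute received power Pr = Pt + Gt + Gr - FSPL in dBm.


Pr = 15.240 + 12.600 + 29.280 - 100.76 = -43.64 dBm

-43.64 dBm


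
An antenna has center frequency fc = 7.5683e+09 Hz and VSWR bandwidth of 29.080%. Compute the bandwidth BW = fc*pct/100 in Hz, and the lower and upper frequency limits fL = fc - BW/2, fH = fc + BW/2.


BW = 7.5683e+09 * 29.080/100 = 2.200862e+09 Hz
fL = 7.5683e+09 - 2.200862e+09/2 = 6.468e+09 Hz
fH = 7.5683e+09 + 2.200862e+09/2 = 8.669e+09 Hz

BW=2.201e+09 Hz, fL=6.468e+09 Hz, fH=8.669e+09 Hz


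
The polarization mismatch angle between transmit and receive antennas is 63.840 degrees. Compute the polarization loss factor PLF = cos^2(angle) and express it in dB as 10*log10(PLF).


PLF_linear = cos^2(63.840 deg) = 0.1943746
PLF_dB = 10 * log10(0.1943746) = -7.114 dB

-7.114 dB


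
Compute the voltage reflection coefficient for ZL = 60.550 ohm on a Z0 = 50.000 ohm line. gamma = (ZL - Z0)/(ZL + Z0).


gamma = (60.550 - 50.000) / (60.550 + 50.000) = 0.09543

0.09543


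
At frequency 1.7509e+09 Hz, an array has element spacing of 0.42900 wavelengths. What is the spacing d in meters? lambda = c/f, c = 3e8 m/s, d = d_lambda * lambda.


lambda = c / f = 3.0000e+08 / 1.7509e+09 = 0.1713405 m
d = 0.42900 * 0.1713405 = 0.07351 m

0.07351 m


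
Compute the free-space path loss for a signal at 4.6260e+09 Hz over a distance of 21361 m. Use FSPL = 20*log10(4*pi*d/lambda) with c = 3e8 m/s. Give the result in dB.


lambda = c / f = 3.0000e+08 / 4.6260e+09 = 0.06485084 m
FSPL = 20 * log10(4*pi*21361/0.06485084) = 132.3 dB

132.3 dB


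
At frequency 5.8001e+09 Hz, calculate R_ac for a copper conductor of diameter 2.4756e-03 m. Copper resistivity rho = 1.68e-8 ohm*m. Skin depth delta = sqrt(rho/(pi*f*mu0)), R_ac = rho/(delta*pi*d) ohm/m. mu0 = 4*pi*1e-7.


delta = sqrt(1.68e-8 / (pi * 5.8001e+09 * 4*pi*1e-7)) = 8.565585e-07 m
R_ac = 1.68e-8 / (8.565585e-07 * pi * 2.4756e-03) = 2.522 ohm/m

2.522 ohm/m


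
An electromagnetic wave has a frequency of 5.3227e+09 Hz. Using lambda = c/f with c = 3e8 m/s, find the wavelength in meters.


lambda = c / f = 3.0000e+08 / 5.3227e+09 = 0.05636 m

0.05636 m


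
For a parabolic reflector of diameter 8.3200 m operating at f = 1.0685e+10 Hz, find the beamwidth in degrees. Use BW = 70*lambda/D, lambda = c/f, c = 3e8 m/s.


lambda = c / f = 3.0000e+08 / 1.0685e+10 = 0.02807674 m
BW = 70 * 0.02807674 / 8.3200 = 0.2362 deg

0.2362 deg


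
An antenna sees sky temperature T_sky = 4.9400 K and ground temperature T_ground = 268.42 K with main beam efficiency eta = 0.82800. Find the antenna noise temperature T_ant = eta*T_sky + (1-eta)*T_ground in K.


T_ant = 0.82800 * 4.9400 + (1 - 0.82800) * 268.42 = 50.26 K

50.26 K


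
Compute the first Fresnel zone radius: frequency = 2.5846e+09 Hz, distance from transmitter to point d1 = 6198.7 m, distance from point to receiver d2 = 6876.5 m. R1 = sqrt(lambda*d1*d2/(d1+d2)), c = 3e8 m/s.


lambda = c / f = 3.0000e+08 / 2.5846e+09 = 0.1160721 m
R1 = sqrt(0.1160721 * 6198.7 * 6876.5 / (6198.7 + 6876.5)) = 19.45 m

19.45 m
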